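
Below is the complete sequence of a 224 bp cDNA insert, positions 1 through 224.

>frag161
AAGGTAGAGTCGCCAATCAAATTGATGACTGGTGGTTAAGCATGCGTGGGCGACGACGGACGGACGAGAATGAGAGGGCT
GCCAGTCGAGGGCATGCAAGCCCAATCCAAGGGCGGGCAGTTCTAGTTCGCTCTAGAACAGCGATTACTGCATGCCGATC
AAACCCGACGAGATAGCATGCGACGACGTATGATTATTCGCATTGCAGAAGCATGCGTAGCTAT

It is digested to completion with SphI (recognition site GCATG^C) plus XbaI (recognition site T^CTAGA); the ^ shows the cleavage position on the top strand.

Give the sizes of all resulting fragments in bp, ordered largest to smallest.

SphI sites (GCATGC) start at positions 40, 92, 150, 176, 211.
SphI cuts after base 5 of each site (before the last base), so after positions 44, 96, 154, 180, 215.
The XbaI site (TCTAGA) starts at position 132.
XbaI cuts after the first base of each site, so after position 132.
Combined cut positions: 44, 96, 132, 154, 180, 215.
Linear molecule, 6 cuts → 7 fragments:
  1–44 → 44 bp
  45–96 → 52 bp
  97–132 → 36 bp
  133–154 → 22 bp
  155–180 → 26 bp
  181–215 → 35 bp
  216–224 → 9 bp
Sorted largest to smallest: 52, 44, 36, 35, 26, 22, 9 bp.

52, 44, 36, 35, 26, 22, 9 bp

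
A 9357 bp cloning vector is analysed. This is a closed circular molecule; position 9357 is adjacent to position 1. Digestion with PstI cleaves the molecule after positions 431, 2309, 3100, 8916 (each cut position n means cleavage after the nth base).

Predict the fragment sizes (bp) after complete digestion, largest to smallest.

5816, 1878, 872, 791 bp

Circular molecule, 4 cuts → 4 fragments:
  2309 − 431 = 1878 bp
  3100 − 2309 = 791 bp
  8916 − 3100 = 5816 bp
  wrap: 9357 − 8916 + 431 = 872 bp
Sorted largest to smallest: 5816, 1878, 872, 791 bp.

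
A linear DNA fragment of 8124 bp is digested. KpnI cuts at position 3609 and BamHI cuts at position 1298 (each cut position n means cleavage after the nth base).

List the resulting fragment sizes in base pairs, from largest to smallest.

Combined cut positions (sorted): 1298, 3609.
Linear molecule, 2 cuts → 3 fragments:
  1298 − 0 = 1298 bp
  3609 − 1298 = 2311 bp
  8124 − 3609 = 4515 bp
Sorted largest to smallest: 4515, 2311, 1298 bp.

4515, 2311, 1298 bp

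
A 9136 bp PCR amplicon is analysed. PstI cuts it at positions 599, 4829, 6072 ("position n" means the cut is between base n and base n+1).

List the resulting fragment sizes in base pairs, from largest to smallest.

Linear molecule, 3 cuts → 4 fragments:
  599 − 0 = 599 bp
  4829 − 599 = 4230 bp
  6072 − 4829 = 1243 bp
  9136 − 6072 = 3064 bp
Sorted largest to smallest: 4230, 3064, 1243, 599 bp.

4230, 3064, 1243, 599 bp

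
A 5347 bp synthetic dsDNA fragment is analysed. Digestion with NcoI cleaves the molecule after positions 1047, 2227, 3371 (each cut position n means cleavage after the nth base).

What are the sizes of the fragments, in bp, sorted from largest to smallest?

1976, 1180, 1144, 1047 bp

Linear molecule, 3 cuts → 4 fragments:
  1047 − 0 = 1047 bp
  2227 − 1047 = 1180 bp
  3371 − 2227 = 1144 bp
  5347 − 3371 = 1976 bp
Sorted largest to smallest: 1976, 1180, 1144, 1047 bp.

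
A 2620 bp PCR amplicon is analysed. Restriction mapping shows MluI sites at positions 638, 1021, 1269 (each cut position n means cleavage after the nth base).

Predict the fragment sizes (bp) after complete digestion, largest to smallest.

Linear molecule, 3 cuts → 4 fragments:
  638 − 0 = 638 bp
  1021 − 638 = 383 bp
  1269 − 1021 = 248 bp
  2620 − 1269 = 1351 bp
Sorted largest to smallest: 1351, 638, 383, 248 bp.

1351, 638, 383, 248 bp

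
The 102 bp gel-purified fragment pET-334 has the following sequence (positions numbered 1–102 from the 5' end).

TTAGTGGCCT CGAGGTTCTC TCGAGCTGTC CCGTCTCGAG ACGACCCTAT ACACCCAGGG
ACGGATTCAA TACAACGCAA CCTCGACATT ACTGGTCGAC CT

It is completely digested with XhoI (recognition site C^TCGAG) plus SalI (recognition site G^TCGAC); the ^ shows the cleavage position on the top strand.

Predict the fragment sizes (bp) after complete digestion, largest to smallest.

XhoI sites (CTCGAG) start at positions 9, 20, 35.
XhoI cuts after the first base of each site, so after positions 9, 20, 35.
The SalI site (GTCGAC) starts at position 95.
SalI cuts after the first base of each site, so after position 95.
Combined cut positions: 9, 20, 35, 95.
Linear molecule, 4 cuts → 5 fragments:
  1–9 → 9 bp
  10–20 → 11 bp
  21–35 → 15 bp
  36–95 → 60 bp
  96–102 → 7 bp
Sorted largest to smallest: 60, 15, 11, 9, 7 bp.

60, 15, 11, 9, 7 bp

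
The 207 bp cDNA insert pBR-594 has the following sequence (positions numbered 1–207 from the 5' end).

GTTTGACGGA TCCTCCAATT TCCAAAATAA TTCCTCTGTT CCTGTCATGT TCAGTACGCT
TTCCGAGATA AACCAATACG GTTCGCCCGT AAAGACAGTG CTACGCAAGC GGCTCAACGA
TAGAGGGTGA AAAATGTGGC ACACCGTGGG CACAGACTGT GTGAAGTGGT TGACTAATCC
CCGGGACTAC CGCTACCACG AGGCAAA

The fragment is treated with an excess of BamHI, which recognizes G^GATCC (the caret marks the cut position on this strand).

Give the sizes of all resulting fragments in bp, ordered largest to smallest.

The BamHI site (GGATCC) starts at position 8.
BamHI cuts after the first base of each site, so after position 8.
Linear molecule, 1 cut → 2 fragments:
  1–8 → 8 bp
  9–207 → 199 bp
Sorted largest to smallest: 199, 8 bp.

199, 8 bp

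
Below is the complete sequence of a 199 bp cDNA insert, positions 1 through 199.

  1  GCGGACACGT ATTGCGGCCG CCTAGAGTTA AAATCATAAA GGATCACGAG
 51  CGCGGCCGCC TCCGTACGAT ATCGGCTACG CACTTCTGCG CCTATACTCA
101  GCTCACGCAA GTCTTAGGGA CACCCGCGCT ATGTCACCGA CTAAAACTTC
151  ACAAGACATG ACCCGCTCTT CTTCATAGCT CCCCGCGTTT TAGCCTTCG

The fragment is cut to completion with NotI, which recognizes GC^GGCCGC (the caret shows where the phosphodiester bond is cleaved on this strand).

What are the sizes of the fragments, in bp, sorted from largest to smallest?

NotI sites (GCGGCCGC) start at positions 14, 52.
NotI cuts after base 2 of each site, so after positions 15, 53.
Linear molecule, 2 cuts → 3 fragments:
  1–15 → 15 bp
  16–53 → 38 bp
  54–199 → 146 bp
Sorted largest to smallest: 146, 38, 15 bp.

146, 38, 15 bp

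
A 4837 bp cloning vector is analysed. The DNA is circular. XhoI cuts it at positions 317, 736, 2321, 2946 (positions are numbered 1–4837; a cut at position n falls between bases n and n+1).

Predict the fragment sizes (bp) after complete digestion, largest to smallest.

Circular molecule, 4 cuts → 4 fragments:
  736 − 317 = 419 bp
  2321 − 736 = 1585 bp
  2946 − 2321 = 625 bp
  wrap: 4837 − 2946 + 317 = 2208 bp
Sorted largest to smallest: 2208, 1585, 625, 419 bp.

2208, 1585, 625, 419 bp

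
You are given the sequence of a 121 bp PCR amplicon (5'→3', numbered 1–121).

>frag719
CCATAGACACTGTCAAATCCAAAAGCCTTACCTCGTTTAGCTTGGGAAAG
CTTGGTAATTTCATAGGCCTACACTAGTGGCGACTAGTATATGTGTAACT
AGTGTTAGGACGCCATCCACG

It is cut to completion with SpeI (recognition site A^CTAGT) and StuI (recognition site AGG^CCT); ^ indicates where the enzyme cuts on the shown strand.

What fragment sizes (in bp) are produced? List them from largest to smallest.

SpeI sites (ACTAGT) start at positions 73, 83, 98.
SpeI cuts after the first base of each site, so after positions 73, 83, 98.
The StuI site (AGGCCT) starts at position 65.
StuI cuts after base 3 of each site, so after position 67.
Combined cut positions: 67, 73, 83, 98.
Linear molecule, 4 cuts → 5 fragments:
  1–67 → 67 bp
  68–73 → 6 bp
  74–83 → 10 bp
  84–98 → 15 bp
  99–121 → 23 bp
Sorted largest to smallest: 67, 23, 15, 10, 6 bp.

67, 23, 15, 10, 6 bp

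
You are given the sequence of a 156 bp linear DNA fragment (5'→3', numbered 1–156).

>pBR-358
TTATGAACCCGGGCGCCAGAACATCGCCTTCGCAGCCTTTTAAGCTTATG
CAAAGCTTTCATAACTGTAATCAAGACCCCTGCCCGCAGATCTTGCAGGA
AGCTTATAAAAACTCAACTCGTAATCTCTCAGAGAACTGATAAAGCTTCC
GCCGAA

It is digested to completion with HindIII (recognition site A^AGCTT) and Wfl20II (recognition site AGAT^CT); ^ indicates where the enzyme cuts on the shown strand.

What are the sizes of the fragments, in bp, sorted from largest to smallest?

43, 42, 38, 13, 11, 9 bp

HindIII sites (AAGCTT) start at positions 42, 53, 100, 143.
HindIII cuts after the first base of each site, so after positions 42, 53, 100, 143.
The Wfl20II site (AGATCT) starts at position 88.
Wfl20II cuts after base 4 of each site, so after position 91.
Combined cut positions: 42, 53, 91, 100, 143.
Linear molecule, 5 cuts → 6 fragments:
  1–42 → 42 bp
  43–53 → 11 bp
  54–91 → 38 bp
  92–100 → 9 bp
  101–143 → 43 bp
  144–156 → 13 bp
Sorted largest to smallest: 43, 42, 38, 13, 11, 9 bp.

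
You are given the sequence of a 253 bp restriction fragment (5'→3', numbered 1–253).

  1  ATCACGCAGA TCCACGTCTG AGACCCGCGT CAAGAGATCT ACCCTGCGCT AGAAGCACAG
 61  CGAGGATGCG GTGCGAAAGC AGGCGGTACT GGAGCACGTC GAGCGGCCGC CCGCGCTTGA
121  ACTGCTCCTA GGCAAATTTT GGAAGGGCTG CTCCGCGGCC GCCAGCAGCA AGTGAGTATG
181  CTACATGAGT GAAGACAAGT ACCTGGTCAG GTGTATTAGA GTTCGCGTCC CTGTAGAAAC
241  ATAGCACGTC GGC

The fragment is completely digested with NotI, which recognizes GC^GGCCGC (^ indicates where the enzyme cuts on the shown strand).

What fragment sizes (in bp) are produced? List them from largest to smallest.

NotI sites (GCGGCCGC) start at positions 103, 155.
NotI cuts after base 2 of each site, so after positions 104, 156.
Linear molecule, 2 cuts → 3 fragments:
  1–104 → 104 bp
  105–156 → 52 bp
  157–253 → 97 bp
Sorted largest to smallest: 104, 97, 52 bp.

104, 97, 52 bp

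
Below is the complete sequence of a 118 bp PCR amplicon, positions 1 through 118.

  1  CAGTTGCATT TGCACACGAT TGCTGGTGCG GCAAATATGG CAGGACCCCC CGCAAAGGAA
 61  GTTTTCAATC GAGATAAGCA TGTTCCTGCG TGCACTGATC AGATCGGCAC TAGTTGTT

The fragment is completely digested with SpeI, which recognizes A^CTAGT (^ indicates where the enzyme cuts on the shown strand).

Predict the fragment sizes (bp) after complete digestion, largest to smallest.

The SpeI site (ACTAGT) starts at position 109.
SpeI cuts after the first base of each site, so after position 109.
Linear molecule, 1 cut → 2 fragments:
  1–109 → 109 bp
  110–118 → 9 bp
Sorted largest to smallest: 109, 9 bp.

109, 9 bp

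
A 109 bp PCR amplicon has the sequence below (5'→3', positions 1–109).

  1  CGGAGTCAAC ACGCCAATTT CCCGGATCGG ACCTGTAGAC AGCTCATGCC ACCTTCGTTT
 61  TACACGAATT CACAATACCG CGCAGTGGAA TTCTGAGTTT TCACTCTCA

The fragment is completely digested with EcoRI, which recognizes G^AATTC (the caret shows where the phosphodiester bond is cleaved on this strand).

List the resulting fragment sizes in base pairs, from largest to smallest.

66, 22, 21 bp

EcoRI sites (GAATTC) start at positions 66, 88.
EcoRI cuts after the first base of each site, so after positions 66, 88.
Linear molecule, 2 cuts → 3 fragments:
  1–66 → 66 bp
  67–88 → 22 bp
  89–109 → 21 bp
Sorted largest to smallest: 66, 22, 21 bp.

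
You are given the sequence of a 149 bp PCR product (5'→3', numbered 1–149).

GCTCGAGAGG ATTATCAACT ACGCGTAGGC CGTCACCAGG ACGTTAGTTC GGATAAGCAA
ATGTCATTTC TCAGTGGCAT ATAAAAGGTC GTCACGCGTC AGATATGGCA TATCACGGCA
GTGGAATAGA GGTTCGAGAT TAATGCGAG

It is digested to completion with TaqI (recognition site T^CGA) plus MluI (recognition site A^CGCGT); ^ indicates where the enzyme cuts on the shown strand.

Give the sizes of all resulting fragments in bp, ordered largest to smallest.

TaqI sites (TCGA) start at positions 3, 134.
TaqI cuts after the first base of each site, so after positions 3, 134.
MluI sites (ACGCGT) start at positions 21, 94.
MluI cuts after the first base of each site, so after positions 21, 94.
Combined cut positions: 3, 21, 94, 134.
Linear molecule, 4 cuts → 5 fragments:
  1–3 → 3 bp
  4–21 → 18 bp
  22–94 → 73 bp
  95–134 → 40 bp
  135–149 → 15 bp
Sorted largest to smallest: 73, 40, 18, 15, 3 bp.

73, 40, 18, 15, 3 bp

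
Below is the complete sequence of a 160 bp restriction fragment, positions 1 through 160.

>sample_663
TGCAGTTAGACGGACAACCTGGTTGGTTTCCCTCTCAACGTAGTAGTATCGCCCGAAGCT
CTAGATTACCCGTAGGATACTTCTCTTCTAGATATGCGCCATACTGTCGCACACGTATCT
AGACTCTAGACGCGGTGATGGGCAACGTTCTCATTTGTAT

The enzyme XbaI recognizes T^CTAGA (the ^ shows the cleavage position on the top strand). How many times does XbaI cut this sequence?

TCTAGA occurs starting at positions 60, 87, 118, 125.
XbaI cuts at 4 sites.

4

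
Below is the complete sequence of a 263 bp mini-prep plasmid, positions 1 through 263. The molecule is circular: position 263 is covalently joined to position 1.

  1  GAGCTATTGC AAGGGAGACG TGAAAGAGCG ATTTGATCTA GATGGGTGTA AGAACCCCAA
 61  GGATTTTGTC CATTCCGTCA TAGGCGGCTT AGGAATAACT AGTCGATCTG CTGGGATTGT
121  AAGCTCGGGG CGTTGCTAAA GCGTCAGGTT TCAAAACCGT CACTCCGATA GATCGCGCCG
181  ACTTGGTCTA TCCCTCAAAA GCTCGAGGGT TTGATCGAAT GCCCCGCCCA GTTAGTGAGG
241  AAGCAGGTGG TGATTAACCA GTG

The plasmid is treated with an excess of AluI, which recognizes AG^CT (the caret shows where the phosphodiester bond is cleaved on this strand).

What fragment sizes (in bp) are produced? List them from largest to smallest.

AluI sites (AGCT) start at positions 2, 122, 200.
AluI cuts after base 2 of each site, so after positions 3, 123, 201.
Circular molecule, 3 cuts → 3 fragments:
  4–123 → 120 bp
  124–201 → 78 bp
  202–263 then 1–3 → 62 + 3 = 65 bp
Sorted largest to smallest: 120, 78, 65 bp.

120, 78, 65 bp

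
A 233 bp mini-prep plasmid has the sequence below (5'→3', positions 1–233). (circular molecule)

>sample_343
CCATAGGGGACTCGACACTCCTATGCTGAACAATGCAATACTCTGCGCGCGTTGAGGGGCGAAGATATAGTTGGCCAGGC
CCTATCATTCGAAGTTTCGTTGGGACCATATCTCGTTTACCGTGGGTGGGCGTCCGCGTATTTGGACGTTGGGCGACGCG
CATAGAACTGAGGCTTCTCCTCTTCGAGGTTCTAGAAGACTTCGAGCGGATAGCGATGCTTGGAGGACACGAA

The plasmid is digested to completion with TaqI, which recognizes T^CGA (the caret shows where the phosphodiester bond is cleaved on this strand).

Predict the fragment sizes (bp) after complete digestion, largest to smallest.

TaqI sites (TCGA) start at positions 12, 89, 184, 202.
TaqI cuts after the first base of each site, so after positions 12, 89, 184, 202.
Circular molecule, 4 cuts → 4 fragments:
  13–89 → 77 bp
  90–184 → 95 bp
  185–202 → 18 bp
  203–233 then 1–12 → 31 + 12 = 43 bp
Sorted largest to smallest: 95, 77, 43, 18 bp.

95, 77, 43, 18 bp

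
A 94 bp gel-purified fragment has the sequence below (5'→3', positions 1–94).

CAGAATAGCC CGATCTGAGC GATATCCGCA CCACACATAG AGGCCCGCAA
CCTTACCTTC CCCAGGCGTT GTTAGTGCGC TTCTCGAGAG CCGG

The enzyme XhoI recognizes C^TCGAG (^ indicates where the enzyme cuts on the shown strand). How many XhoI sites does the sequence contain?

CTCGAG occurs starting at position 83.
XhoI cuts at 1 site.

1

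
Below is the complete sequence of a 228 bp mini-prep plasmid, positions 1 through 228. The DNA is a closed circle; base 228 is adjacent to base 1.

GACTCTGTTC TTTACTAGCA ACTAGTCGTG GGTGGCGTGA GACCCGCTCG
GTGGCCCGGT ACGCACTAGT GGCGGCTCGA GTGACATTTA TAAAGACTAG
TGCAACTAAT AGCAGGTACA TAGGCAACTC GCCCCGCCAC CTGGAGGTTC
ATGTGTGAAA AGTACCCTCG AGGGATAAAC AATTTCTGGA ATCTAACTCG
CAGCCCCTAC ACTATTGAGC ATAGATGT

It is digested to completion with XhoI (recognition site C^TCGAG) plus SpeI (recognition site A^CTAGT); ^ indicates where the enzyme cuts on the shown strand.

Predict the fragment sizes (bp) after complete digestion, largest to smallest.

XhoI sites (CTCGAG) start at positions 76, 167.
XhoI cuts after the first base of each site, so after positions 76, 167.
SpeI sites (ACTAGT) start at positions 21, 65, 96.
SpeI cuts after the first base of each site, so after positions 21, 65, 96.
Combined cut positions: 21, 65, 76, 96, 167.
Circular molecule, 5 cuts → 5 fragments:
  22–65 → 44 bp
  66–76 → 11 bp
  77–96 → 20 bp
  97–167 → 71 bp
  168–228 then 1–21 → 61 + 21 = 82 bp
Sorted largest to smallest: 82, 71, 44, 20, 11 bp.

82, 71, 44, 20, 11 bp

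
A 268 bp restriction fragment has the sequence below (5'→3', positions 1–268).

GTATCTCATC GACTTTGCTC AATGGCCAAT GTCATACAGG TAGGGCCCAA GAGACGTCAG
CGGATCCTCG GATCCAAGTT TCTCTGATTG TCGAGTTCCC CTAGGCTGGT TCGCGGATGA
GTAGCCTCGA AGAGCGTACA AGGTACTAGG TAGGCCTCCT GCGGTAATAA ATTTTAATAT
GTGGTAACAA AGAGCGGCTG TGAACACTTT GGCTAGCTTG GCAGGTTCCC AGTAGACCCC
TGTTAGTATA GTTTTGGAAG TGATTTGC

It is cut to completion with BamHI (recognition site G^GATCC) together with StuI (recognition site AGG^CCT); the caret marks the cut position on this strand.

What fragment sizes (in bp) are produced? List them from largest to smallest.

BamHI sites (GGATCC) start at positions 62, 70.
BamHI cuts after the first base of each site, so after positions 62, 70.
The StuI site (AGGCCT) starts at position 152.
StuI cuts after base 3 of each site, so after position 154.
Combined cut positions: 62, 70, 154.
Linear molecule, 3 cuts → 4 fragments:
  1–62 → 62 bp
  63–70 → 8 bp
  71–154 → 84 bp
  155–268 → 114 bp
Sorted largest to smallest: 114, 84, 62, 8 bp.

114, 84, 62, 8 bp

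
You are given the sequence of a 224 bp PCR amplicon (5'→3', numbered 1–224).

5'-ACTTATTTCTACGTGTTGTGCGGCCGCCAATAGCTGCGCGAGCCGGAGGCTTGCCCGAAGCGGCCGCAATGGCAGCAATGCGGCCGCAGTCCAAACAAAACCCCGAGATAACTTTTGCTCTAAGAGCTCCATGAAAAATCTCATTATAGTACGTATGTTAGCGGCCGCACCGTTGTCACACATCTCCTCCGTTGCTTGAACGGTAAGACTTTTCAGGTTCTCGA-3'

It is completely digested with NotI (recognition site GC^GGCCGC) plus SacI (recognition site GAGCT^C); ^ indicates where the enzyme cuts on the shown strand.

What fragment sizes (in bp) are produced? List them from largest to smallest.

62, 47, 40, 34, 21, 20 bp

NotI sites (GCGGCCGC) start at positions 20, 60, 80, 161.
NotI cuts after base 2 of each site, so after positions 21, 61, 81, 162.
The SacI site (GAGCTC) starts at position 124.
SacI cuts after base 5 of each site (before the last base), so after position 128.
Combined cut positions: 21, 61, 81, 128, 162.
Linear molecule, 5 cuts → 6 fragments:
  1–21 → 21 bp
  22–61 → 40 bp
  62–81 → 20 bp
  82–128 → 47 bp
  129–162 → 34 bp
  163–224 → 62 bp
Sorted largest to smallest: 62, 47, 40, 34, 21, 20 bp.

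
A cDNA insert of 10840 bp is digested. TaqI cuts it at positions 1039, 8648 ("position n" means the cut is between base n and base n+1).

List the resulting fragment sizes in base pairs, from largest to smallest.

Linear molecule, 2 cuts → 3 fragments:
  1039 − 0 = 1039 bp
  8648 − 1039 = 7609 bp
  10840 − 8648 = 2192 bp
Sorted largest to smallest: 7609, 2192, 1039 bp.

7609, 2192, 1039 bp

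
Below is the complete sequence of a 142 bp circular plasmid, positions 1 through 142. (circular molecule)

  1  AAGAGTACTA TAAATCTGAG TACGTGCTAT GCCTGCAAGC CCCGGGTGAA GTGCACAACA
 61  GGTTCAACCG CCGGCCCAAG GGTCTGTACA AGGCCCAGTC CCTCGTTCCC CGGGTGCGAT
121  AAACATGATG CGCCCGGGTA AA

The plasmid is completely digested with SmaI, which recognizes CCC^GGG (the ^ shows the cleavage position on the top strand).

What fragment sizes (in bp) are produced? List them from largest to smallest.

SmaI sites (CCCGGG) start at positions 41, 109, 133.
SmaI cuts after base 3 of each site, so after positions 43, 111, 135.
Circular molecule, 3 cuts → 3 fragments:
  44–111 → 68 bp
  112–135 → 24 bp
  136–142 then 1–43 → 7 + 43 = 50 bp
Sorted largest to smallest: 68, 50, 24 bp.

68, 50, 24 bp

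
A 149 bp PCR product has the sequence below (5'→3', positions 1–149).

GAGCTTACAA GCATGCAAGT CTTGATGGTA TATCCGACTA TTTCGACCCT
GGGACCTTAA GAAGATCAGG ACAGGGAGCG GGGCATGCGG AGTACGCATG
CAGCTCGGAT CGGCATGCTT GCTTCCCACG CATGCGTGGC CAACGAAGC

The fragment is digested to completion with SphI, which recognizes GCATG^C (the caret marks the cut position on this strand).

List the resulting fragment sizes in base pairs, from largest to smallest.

72, 17, 17, 15, 15, 13 bp

SphI sites (GCATGC) start at positions 11, 83, 96, 113, 130.
SphI cuts after base 5 of each site (before the last base), so after positions 15, 87, 100, 117, 134.
Linear molecule, 5 cuts → 6 fragments:
  1–15 → 15 bp
  16–87 → 72 bp
  88–100 → 13 bp
  101–117 → 17 bp
  118–134 → 17 bp
  135–149 → 15 bp
Sorted largest to smallest: 72, 17, 17, 15, 15, 13 bp.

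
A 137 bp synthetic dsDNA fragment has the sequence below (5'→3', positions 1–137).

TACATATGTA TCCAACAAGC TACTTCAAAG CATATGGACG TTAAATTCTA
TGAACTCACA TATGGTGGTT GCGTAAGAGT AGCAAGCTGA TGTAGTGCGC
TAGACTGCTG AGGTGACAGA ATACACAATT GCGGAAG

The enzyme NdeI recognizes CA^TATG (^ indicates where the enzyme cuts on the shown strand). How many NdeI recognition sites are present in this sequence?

3

CATATG occurs starting at positions 3, 31, 59.
NdeI cuts at 3 sites.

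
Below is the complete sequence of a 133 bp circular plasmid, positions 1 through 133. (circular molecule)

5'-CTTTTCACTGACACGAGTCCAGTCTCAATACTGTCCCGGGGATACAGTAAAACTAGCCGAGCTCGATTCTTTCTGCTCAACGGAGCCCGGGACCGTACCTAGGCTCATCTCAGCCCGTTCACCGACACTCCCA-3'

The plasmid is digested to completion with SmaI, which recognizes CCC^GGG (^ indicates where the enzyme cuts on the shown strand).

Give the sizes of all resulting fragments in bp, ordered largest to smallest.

SmaI sites (CCCGGG) start at positions 35, 86.
SmaI cuts after base 3 of each site, so after positions 37, 88.
Circular molecule, 2 cuts → 2 fragments:
  38–88 → 51 bp
  89–133 then 1–37 → 45 + 37 = 82 bp
Sorted largest to smallest: 82, 51 bp.

82, 51 bp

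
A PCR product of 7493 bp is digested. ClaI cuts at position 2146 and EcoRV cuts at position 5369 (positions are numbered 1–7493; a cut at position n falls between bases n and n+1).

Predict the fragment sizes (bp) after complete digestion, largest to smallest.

3223, 2146, 2124 bp

Combined cut positions (sorted): 2146, 5369.
Linear molecule, 2 cuts → 3 fragments:
  2146 − 0 = 2146 bp
  5369 − 2146 = 3223 bp
  7493 − 5369 = 2124 bp
Sorted largest to smallest: 3223, 2146, 2124 bp.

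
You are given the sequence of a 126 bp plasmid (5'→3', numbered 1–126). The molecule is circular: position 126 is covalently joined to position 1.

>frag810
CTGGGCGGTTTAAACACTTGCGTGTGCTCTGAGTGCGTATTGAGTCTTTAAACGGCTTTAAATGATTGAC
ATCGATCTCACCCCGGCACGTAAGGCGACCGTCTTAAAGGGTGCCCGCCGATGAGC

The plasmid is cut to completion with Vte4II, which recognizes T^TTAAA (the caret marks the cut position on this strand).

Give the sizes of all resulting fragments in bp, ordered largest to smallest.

78, 38, 10 bp

Vte4II sites (TTTAAA) start at positions 9, 47, 57.
Vte4II cuts after the first base of each site, so after positions 9, 47, 57.
Circular molecule, 3 cuts → 3 fragments:
  10–47 → 38 bp
  48–57 → 10 bp
  58–126 then 1–9 → 69 + 9 = 78 bp
Sorted largest to smallest: 78, 38, 10 bp.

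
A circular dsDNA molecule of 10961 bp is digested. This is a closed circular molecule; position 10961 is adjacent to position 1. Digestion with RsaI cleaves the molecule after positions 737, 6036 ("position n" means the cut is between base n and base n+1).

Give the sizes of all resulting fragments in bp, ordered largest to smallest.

5662, 5299 bp

Circular molecule, 2 cuts → 2 fragments:
  6036 − 737 = 5299 bp
  wrap: 10961 − 6036 + 737 = 5662 bp
Sorted largest to smallest: 5662, 5299 bp.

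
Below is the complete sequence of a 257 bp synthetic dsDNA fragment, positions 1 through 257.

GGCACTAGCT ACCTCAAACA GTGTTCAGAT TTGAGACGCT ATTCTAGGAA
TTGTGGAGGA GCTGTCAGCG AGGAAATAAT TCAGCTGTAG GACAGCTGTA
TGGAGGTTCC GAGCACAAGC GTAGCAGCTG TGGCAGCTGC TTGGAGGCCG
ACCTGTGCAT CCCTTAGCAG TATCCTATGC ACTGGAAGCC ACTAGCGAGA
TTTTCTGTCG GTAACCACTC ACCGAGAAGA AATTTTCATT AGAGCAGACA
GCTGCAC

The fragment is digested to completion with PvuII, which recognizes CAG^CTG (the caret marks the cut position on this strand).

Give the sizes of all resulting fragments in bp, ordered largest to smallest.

PvuII sites (CAGCTG) start at positions 82, 93, 125, 134, 249.
PvuII cuts after base 3 of each site, so after positions 84, 95, 127, 136, 251.
Linear molecule, 5 cuts → 6 fragments:
  1–84 → 84 bp
  85–95 → 11 bp
  96–127 → 32 bp
  128–136 → 9 bp
  137–251 → 115 bp
  252–257 → 6 bp
Sorted largest to smallest: 115, 84, 32, 11, 9, 6 bp.

115, 84, 32, 11, 9, 6 bp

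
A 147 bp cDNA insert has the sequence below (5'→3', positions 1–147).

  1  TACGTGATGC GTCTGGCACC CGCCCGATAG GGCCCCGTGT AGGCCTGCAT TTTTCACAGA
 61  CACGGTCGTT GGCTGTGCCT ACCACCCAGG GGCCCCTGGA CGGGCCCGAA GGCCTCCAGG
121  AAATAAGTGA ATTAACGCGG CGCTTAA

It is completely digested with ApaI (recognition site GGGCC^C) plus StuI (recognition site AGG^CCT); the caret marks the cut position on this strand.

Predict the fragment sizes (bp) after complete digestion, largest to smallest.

ApaI sites (GGGCCC) start at positions 30, 90, 102.
ApaI cuts after base 5 of each site (before the last base), so after positions 34, 94, 106.
StuI sites (AGGCCT) start at positions 41, 110.
StuI cuts after base 3 of each site, so after positions 43, 112.
Combined cut positions: 34, 43, 94, 106, 112.
Linear molecule, 5 cuts → 6 fragments:
  1–34 → 34 bp
  35–43 → 9 bp
  44–94 → 51 bp
  95–106 → 12 bp
  107–112 → 6 bp
  113–147 → 35 bp
Sorted largest to smallest: 51, 35, 34, 12, 9, 6 bp.

51, 35, 34, 12, 9, 6 bp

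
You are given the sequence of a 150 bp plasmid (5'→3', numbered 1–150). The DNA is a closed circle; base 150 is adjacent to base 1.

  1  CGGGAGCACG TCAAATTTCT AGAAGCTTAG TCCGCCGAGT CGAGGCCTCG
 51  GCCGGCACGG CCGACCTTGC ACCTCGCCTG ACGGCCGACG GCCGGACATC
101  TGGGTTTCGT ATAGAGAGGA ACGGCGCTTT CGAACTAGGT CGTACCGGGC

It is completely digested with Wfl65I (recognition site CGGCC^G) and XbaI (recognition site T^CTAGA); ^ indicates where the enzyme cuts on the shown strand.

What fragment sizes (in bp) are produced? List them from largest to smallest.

75, 35, 24, 9, 7 bp

Wfl65I sites (CGGCCG) start at positions 49, 58, 82, 89.
Wfl65I cuts after base 5 of each site (before the last base), so after positions 53, 62, 86, 93.
The XbaI site (TCTAGA) starts at position 18.
XbaI cuts after the first base of each site, so after position 18.
Combined cut positions: 18, 53, 62, 86, 93.
Circular molecule, 5 cuts → 5 fragments:
  19–53 → 35 bp
  54–62 → 9 bp
  63–86 → 24 bp
  87–93 → 7 bp
  94–150 then 1–18 → 57 + 18 = 75 bp
Sorted largest to smallest: 75, 35, 24, 9, 7 bp.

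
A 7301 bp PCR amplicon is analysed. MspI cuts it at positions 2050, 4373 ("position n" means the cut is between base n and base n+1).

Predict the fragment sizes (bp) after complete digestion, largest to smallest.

Linear molecule, 2 cuts → 3 fragments:
  2050 − 0 = 2050 bp
  4373 − 2050 = 2323 bp
  7301 − 4373 = 2928 bp
Sorted largest to smallest: 2928, 2323, 2050 bp.

2928, 2323, 2050 bp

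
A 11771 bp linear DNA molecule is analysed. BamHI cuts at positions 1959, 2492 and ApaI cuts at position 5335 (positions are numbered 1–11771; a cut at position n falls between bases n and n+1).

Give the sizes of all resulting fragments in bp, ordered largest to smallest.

Combined cut positions (sorted): 1959, 2492, 5335.
Linear molecule, 3 cuts → 4 fragments:
  1959 − 0 = 1959 bp
  2492 − 1959 = 533 bp
  5335 − 2492 = 2843 bp
  11771 − 5335 = 6436 bp
Sorted largest to smallest: 6436, 2843, 1959, 533 bp.

6436, 2843, 1959, 533 bp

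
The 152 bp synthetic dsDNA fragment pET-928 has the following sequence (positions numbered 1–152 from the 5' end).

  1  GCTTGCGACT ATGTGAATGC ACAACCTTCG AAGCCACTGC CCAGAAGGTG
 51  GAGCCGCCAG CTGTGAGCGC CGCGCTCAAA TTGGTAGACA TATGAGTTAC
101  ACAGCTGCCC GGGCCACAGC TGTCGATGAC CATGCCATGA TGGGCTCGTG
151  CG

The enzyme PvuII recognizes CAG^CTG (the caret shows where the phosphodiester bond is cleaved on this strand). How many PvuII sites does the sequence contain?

3

CAGCTG occurs starting at positions 58, 102, 117.
PvuII cuts at 3 sites.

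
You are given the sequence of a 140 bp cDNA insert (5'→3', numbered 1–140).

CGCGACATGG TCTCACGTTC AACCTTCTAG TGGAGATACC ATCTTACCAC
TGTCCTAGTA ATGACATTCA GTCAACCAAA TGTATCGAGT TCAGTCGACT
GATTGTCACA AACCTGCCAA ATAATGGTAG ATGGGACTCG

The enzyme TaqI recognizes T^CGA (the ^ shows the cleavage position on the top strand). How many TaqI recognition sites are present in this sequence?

2

TCGA occurs starting at positions 85, 95.
TaqI cuts at 2 sites.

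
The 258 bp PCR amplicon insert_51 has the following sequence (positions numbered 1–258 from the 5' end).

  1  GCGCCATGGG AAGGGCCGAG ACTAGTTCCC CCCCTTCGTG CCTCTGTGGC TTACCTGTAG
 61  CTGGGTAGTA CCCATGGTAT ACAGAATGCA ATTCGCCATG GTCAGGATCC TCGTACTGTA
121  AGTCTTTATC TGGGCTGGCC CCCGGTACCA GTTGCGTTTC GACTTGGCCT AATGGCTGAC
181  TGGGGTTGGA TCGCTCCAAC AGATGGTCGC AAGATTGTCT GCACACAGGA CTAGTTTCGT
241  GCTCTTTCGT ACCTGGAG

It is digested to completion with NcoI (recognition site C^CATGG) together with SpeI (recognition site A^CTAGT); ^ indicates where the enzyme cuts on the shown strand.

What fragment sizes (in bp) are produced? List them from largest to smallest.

134, 51, 28, 24, 17, 4 bp

NcoI sites (CCATGG) start at positions 4, 72, 96.
NcoI cuts after the first base of each site, so after positions 4, 72, 96.
SpeI sites (ACTAGT) start at positions 21, 230.
SpeI cuts after the first base of each site, so after positions 21, 230.
Combined cut positions: 4, 21, 72, 96, 230.
Linear molecule, 5 cuts → 6 fragments:
  1–4 → 4 bp
  5–21 → 17 bp
  22–72 → 51 bp
  73–96 → 24 bp
  97–230 → 134 bp
  231–258 → 28 bp
Sorted largest to smallest: 134, 51, 28, 24, 17, 4 bp.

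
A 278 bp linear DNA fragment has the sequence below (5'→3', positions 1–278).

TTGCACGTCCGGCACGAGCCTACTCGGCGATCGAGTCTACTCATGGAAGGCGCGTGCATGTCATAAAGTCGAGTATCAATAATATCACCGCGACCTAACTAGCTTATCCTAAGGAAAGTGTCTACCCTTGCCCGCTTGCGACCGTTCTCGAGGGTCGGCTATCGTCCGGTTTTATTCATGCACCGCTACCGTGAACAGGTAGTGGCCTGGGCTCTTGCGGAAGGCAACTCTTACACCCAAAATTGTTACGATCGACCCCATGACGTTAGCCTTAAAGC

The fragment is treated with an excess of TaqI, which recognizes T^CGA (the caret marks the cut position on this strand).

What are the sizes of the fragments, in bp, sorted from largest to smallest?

TaqI sites (TCGA) start at positions 31, 69, 148, 252.
TaqI cuts after the first base of each site, so after positions 31, 69, 148, 252.
Linear molecule, 4 cuts → 5 fragments:
  1–31 → 31 bp
  32–69 → 38 bp
  70–148 → 79 bp
  149–252 → 104 bp
  253–278 → 26 bp
Sorted largest to smallest: 104, 79, 38, 31, 26 bp.

104, 79, 38, 31, 26 bp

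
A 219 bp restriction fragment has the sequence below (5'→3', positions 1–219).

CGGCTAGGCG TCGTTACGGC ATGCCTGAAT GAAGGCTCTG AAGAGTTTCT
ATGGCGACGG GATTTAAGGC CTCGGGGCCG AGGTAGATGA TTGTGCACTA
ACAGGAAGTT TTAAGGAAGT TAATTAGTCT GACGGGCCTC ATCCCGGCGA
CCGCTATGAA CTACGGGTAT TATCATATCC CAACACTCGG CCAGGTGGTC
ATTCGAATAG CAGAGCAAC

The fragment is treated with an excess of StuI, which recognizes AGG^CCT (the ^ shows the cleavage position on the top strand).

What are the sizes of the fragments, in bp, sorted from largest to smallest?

150, 69 bp

The StuI site (AGGCCT) starts at position 67.
StuI cuts after base 3 of each site, so after position 69.
Linear molecule, 1 cut → 2 fragments:
  1–69 → 69 bp
  70–219 → 150 bp
Sorted largest to smallest: 150, 69 bp.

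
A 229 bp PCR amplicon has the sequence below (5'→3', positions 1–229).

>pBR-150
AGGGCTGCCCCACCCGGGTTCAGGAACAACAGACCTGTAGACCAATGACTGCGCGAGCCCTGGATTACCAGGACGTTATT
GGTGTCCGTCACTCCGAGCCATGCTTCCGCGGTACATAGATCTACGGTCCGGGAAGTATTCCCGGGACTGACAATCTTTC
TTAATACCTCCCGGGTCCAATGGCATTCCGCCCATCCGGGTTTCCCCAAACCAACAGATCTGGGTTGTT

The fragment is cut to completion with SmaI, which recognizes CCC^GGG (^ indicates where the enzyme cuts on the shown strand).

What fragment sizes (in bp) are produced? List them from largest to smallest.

128, 57, 29, 15 bp

SmaI sites (CCCGGG) start at positions 13, 141, 170.
SmaI cuts after base 3 of each site, so after positions 15, 143, 172.
Linear molecule, 3 cuts → 4 fragments:
  1–15 → 15 bp
  16–143 → 128 bp
  144–172 → 29 bp
  173–229 → 57 bp
Sorted largest to smallest: 128, 57, 29, 15 bp.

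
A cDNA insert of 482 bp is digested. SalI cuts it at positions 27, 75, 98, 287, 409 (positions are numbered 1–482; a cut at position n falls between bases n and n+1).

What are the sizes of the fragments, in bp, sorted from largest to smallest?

189, 122, 73, 48, 27, 23 bp

Linear molecule, 5 cuts → 6 fragments:
  27 − 0 = 27 bp
  75 − 27 = 48 bp
  98 − 75 = 23 bp
  287 − 98 = 189 bp
  409 − 287 = 122 bp
  482 − 409 = 73 bp
Sorted largest to smallest: 189, 122, 73, 48, 27, 23 bp.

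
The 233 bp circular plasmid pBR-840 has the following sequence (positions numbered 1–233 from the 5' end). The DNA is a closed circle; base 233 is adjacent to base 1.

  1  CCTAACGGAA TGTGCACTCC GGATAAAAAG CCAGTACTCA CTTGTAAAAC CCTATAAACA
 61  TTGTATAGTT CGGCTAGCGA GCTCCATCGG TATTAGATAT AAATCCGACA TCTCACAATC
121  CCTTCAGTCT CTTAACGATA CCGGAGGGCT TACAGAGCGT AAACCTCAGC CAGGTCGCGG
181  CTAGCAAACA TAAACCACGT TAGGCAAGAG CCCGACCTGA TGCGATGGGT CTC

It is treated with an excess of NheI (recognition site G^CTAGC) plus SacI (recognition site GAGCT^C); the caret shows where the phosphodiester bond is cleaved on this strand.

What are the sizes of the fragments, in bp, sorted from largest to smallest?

NheI sites (GCTAGC) start at positions 73, 180.
NheI cuts after the first base of each site, so after positions 73, 180.
The SacI site (GAGCTC) starts at position 79.
SacI cuts after base 5 of each site (before the last base), so after position 83.
Combined cut positions: 73, 83, 180.
Circular molecule, 3 cuts → 3 fragments:
  74–83 → 10 bp
  84–180 → 97 bp
  181–233 then 1–73 → 53 + 73 = 126 bp
Sorted largest to smallest: 126, 97, 10 bp.

126, 97, 10 bp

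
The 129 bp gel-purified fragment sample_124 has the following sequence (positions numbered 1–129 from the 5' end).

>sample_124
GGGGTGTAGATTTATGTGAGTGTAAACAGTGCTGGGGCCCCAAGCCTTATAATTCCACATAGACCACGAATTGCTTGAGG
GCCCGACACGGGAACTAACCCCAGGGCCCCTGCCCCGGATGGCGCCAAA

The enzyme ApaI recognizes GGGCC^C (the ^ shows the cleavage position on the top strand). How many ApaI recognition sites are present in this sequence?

GGGCCC occurs starting at positions 35, 79, 104.
ApaI cuts at 3 sites.

3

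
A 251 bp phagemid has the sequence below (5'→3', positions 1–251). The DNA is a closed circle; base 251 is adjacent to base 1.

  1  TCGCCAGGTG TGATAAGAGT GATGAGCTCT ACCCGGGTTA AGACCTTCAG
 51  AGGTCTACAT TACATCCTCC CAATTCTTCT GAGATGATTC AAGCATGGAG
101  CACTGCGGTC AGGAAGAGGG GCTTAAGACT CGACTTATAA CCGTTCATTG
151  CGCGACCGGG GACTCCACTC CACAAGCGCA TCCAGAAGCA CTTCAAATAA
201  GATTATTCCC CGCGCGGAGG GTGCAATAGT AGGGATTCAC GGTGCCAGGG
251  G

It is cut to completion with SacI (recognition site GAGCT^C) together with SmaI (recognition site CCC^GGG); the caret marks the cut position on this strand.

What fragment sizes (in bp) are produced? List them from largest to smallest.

245, 6 bp

The SacI site (GAGCTC) starts at position 24.
SacI cuts after base 5 of each site (before the last base), so after position 28.
The SmaI site (CCCGGG) starts at position 32.
SmaI cuts after base 3 of each site, so after position 34.
Combined cut positions: 28, 34.
Circular molecule, 2 cuts → 2 fragments:
  29–34 → 6 bp
  35–251 then 1–28 → 217 + 28 = 245 bp
Sorted largest to smallest: 245, 6 bp.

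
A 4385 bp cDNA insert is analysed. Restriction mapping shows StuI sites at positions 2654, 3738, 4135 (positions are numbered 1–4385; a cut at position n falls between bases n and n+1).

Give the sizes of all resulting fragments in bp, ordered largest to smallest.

2654, 1084, 397, 250 bp

Linear molecule, 3 cuts → 4 fragments:
  2654 − 0 = 2654 bp
  3738 − 2654 = 1084 bp
  4135 − 3738 = 397 bp
  4385 − 4135 = 250 bp
Sorted largest to smallest: 2654, 1084, 397, 250 bp.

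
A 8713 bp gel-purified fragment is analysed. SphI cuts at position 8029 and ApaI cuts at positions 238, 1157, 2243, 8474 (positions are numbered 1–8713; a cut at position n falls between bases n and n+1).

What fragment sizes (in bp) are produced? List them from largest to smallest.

Combined cut positions (sorted): 238, 1157, 2243, 8029, 8474.
Linear molecule, 5 cuts → 6 fragments:
  238 − 0 = 238 bp
  1157 − 238 = 919 bp
  2243 − 1157 = 1086 bp
  8029 − 2243 = 5786 bp
  8474 − 8029 = 445 bp
  8713 − 8474 = 239 bp
Sorted largest to smallest: 5786, 1086, 919, 445, 239, 238 bp.

5786, 1086, 919, 445, 239, 238 bp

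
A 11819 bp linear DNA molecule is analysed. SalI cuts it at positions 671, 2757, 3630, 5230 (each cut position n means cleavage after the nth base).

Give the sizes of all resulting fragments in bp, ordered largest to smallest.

Linear molecule, 4 cuts → 5 fragments:
  671 − 0 = 671 bp
  2757 − 671 = 2086 bp
  3630 − 2757 = 873 bp
  5230 − 3630 = 1600 bp
  11819 − 5230 = 6589 bp
Sorted largest to smallest: 6589, 2086, 1600, 873, 671 bp.

6589, 2086, 1600, 873, 671 bp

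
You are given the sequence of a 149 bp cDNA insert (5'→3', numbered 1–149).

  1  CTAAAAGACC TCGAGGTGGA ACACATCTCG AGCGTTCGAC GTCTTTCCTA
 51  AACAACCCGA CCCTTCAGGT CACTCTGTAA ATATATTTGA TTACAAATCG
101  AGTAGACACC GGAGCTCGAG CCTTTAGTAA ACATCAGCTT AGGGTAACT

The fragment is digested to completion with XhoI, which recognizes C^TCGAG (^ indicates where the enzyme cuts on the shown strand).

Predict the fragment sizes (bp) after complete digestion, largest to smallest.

XhoI sites (CTCGAG) start at positions 10, 27, 115.
XhoI cuts after the first base of each site, so after positions 10, 27, 115.
Linear molecule, 3 cuts → 4 fragments:
  1–10 → 10 bp
  11–27 → 17 bp
  28–115 → 88 bp
  116–149 → 34 bp
Sorted largest to smallest: 88, 34, 17, 10 bp.

88, 34, 17, 10 bp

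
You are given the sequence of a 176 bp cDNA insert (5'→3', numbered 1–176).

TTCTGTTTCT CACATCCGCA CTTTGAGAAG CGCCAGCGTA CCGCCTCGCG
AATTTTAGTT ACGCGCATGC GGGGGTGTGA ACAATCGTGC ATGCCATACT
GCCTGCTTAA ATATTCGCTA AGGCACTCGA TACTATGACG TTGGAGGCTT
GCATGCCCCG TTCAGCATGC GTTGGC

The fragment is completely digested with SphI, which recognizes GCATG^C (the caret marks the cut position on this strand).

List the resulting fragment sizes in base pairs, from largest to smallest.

69, 62, 24, 14, 7 bp

SphI sites (GCATGC) start at positions 65, 89, 151, 165.
SphI cuts after base 5 of each site (before the last base), so after positions 69, 93, 155, 169.
Linear molecule, 4 cuts → 5 fragments:
  1–69 → 69 bp
  70–93 → 24 bp
  94–155 → 62 bp
  156–169 → 14 bp
  170–176 → 7 bp
Sorted largest to smallest: 69, 62, 24, 14, 7 bp.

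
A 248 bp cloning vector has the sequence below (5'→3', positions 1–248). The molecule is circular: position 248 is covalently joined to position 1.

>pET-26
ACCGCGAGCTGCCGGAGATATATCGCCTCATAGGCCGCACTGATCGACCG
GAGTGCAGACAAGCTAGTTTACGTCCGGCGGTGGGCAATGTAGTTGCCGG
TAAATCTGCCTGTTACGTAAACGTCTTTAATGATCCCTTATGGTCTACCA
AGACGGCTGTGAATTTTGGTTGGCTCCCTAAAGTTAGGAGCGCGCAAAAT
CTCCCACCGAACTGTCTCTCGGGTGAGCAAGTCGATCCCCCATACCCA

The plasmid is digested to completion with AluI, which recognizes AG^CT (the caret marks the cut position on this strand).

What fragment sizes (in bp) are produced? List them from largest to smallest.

193, 55 bp

AluI sites (AGCT) start at positions 7, 62.
AluI cuts after base 2 of each site, so after positions 8, 63.
Circular molecule, 2 cuts → 2 fragments:
  9–63 → 55 bp
  64–248 then 1–8 → 185 + 8 = 193 bp
Sorted largest to smallest: 193, 55 bp.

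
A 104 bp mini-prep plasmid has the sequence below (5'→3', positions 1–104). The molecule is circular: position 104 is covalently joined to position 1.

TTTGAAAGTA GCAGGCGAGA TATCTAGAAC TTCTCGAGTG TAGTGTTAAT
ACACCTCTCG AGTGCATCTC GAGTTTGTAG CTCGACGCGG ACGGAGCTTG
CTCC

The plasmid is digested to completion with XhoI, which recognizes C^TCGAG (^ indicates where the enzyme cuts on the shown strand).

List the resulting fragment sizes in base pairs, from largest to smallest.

XhoI sites (CTCGAG) start at positions 33, 57, 68.
XhoI cuts after the first base of each site, so after positions 33, 57, 68.
Circular molecule, 3 cuts → 3 fragments:
  34–57 → 24 bp
  58–68 → 11 bp
  69–104 then 1–33 → 36 + 33 = 69 bp
Sorted largest to smallest: 69, 24, 11 bp.

69, 24, 11 bp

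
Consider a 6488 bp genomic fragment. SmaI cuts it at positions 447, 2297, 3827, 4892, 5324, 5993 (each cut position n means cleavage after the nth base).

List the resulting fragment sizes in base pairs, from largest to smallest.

Linear molecule, 6 cuts → 7 fragments:
  447 − 0 = 447 bp
  2297 − 447 = 1850 bp
  3827 − 2297 = 1530 bp
  4892 − 3827 = 1065 bp
  5324 − 4892 = 432 bp
  5993 − 5324 = 669 bp
  6488 − 5993 = 495 bp
Sorted largest to smallest: 1850, 1530, 1065, 669, 495, 447, 432 bp.

1850, 1530, 1065, 669, 495, 447, 432 bp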